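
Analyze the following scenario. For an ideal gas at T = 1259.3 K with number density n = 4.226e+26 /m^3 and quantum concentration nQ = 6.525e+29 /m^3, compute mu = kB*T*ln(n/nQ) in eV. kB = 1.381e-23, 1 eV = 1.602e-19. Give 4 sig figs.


Step 1: n/nQ = 4.226e+26/6.525e+29 = 0.0006477
Step 2: ln(n/nQ) = -7.342
Step 3: mu = kB*T*ln(n/nQ) = 1.739e-20*-7.342 = -1.277e-19 J
Step 4: Convert to eV: -1.277e-19/1.602e-19 = -0.797 eV

-0.797


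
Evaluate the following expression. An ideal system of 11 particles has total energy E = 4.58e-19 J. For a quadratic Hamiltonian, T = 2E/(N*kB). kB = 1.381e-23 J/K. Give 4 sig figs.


Step 1: Numerator = 2*E = 2*4.58e-19 = 9.16e-19 J
Step 2: Denominator = N*kB = 11*1.381e-23 = 1.519e-22
Step 3: T = 9.16e-19 / 1.519e-22 = 6030 K

6030


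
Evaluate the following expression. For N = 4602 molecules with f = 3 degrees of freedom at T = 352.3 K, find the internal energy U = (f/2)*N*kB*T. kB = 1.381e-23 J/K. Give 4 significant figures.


Step 1: f/2 = 3/2 = 1.5
Step 2: N*kB*T = 4602*1.381e-23*352.3 = 2.239e-17
Step 3: U = 1.5 * 2.239e-17 = 3.358e-17 J

3.358e-17


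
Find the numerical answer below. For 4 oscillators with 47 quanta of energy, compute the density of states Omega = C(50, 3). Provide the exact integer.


Step 1: Use binomial coefficient C(50, 3)
Step 2: Numerator = 50! / 47!
Step 3: Denominator = 3!
Step 4: Omega = 19600

19600


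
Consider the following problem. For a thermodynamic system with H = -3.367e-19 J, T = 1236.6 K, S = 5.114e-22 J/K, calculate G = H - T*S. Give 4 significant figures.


Step 1: T*S = 1236.6 * 5.114e-22 = 6.324e-19 J
Step 2: G = H - T*S = -3.367e-19 - 6.324e-19
Step 3: G = -9.691e-19 J

-9.691e-19


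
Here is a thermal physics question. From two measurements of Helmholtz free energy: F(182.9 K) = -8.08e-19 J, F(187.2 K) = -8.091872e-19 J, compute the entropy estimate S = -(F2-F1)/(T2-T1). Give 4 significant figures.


Step 1: dF = F2 - F1 = -8.091872e-19 - (-8.08e-19) = -1.1872e-21 J
Step 2: dT = T2 - T1 = 187.2 - 182.9 = 4.3 K
Step 3: S = -dF/dT = -(-1.1872e-21)/4.3 = 2.761e-22 J/K

2.761e-22


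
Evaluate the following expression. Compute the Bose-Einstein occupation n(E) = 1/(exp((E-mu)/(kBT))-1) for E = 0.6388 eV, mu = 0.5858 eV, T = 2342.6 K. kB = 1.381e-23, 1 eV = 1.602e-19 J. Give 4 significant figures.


Step 1: (E - mu) = 0.053 eV
Step 2: x = (E-mu)*eV/(kB*T) = 0.053*1.602e-19/(1.381e-23*2342.6) = 0.2624
Step 3: exp(x) = 1.3
Step 4: n = 1/(exp(x)-1) = 3.332

3.332


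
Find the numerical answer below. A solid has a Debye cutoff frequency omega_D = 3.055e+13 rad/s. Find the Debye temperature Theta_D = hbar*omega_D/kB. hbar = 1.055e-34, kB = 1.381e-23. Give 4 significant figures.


Step 1: hbar*omega_D = 1.055e-34 * 3.055e+13 = 3.223e-21 J
Step 2: Theta_D = 3.223e-21 / 1.381e-23
Step 3: Theta_D = 233.4 K

233.4


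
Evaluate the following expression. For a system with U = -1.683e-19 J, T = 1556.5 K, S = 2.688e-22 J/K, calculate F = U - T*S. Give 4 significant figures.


Step 1: T*S = 1556.5 * 2.688e-22 = 4.184e-19 J
Step 2: F = U - T*S = -1.683e-19 - 4.184e-19
Step 3: F = -5.867e-19 J

-5.867e-19


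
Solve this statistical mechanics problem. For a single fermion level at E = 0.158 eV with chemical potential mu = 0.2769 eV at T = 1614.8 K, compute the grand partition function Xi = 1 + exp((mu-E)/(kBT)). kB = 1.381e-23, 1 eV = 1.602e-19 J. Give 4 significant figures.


Step 1: (mu - E) = 0.2769 - 0.158 = 0.1189 eV
Step 2: x = (mu-E)*eV/(kB*T) = 0.1189*1.602e-19/(1.381e-23*1614.8) = 0.8541
Step 3: exp(x) = 2.349
Step 4: Xi = 1 + 2.349 = 3.349

3.349


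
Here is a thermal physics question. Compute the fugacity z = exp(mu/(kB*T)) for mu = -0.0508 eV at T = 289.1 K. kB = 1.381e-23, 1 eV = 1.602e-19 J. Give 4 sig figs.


Step 1: Convert mu to Joules: -0.0508*1.602e-19 = -8.138e-21 J
Step 2: kB*T = 1.381e-23*289.1 = 3.992e-21 J
Step 3: mu/(kB*T) = -2.038
Step 4: z = exp(-2.038) = 0.1302

0.1302


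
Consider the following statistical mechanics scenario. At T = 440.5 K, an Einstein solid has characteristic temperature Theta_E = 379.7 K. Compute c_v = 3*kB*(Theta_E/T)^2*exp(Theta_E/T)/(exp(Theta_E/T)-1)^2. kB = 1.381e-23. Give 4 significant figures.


Step 1: x = Theta_E/T = 379.7/440.5 = 0.862
Step 2: x^2 = 0.743
Step 3: exp(x) = 2.368
Step 4: c_v = 3*1.381e-23*0.743*2.368/(2.368-1)^2 = 3.896e-23

3.896e-23


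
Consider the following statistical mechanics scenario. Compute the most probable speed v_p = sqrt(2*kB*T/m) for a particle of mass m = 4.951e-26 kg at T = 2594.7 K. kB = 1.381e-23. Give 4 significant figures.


Step 1: Numerator = 2*kB*T = 2*1.381e-23*2594.7 = 7.167e-20
Step 2: Ratio = 7.167e-20 / 4.951e-26 = 1.447e+06
Step 3: v_p = sqrt(1.447e+06) = 1203 m/s

1203


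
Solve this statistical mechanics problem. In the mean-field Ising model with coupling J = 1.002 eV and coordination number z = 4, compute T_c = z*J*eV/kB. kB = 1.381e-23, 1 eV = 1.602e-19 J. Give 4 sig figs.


Step 1: z*J = 4*1.002 = 4.008 eV
Step 2: Convert to Joules: 4.008*1.602e-19 = 6.421e-19 J
Step 3: T_c = 6.421e-19 / 1.381e-23 = 4.649e+04 K

4.649e+04


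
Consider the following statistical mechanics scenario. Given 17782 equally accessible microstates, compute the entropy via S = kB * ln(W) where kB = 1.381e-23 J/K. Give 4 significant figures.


Step 1: ln(W) = ln(17782) = 9.786
Step 2: S = kB * ln(W) = 1.381e-23 * 9.786
Step 3: S = 1.351e-22 J/K

1.351e-22


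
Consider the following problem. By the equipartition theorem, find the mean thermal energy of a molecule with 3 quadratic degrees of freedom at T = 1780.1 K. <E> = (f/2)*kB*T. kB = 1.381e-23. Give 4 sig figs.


Step 1: f/2 = 3/2 = 1.5
Step 2: kB*T = 1.381e-23 * 1780.1 = 2.458e-20
Step 3: <E> = 1.5 * 2.458e-20 = 3.687e-20 J

3.687e-20


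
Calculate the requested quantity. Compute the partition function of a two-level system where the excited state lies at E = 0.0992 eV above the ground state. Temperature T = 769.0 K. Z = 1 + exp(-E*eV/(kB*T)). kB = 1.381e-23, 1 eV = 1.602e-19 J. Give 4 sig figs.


Step 1: Compute beta*E = E*eV/(kB*T) = 0.0992*1.602e-19/(1.381e-23*769.0) = 1.496
Step 2: exp(-beta*E) = exp(-1.496) = 0.2239
Step 3: Z = 1 + 0.2239 = 1.224

1.224


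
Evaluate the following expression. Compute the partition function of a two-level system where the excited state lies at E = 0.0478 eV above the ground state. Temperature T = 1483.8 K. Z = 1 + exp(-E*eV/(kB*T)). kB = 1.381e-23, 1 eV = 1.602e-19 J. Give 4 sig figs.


Step 1: Compute beta*E = E*eV/(kB*T) = 0.0478*1.602e-19/(1.381e-23*1483.8) = 0.3737
Step 2: exp(-beta*E) = exp(-0.3737) = 0.6882
Step 3: Z = 1 + 0.6882 = 1.688

1.688


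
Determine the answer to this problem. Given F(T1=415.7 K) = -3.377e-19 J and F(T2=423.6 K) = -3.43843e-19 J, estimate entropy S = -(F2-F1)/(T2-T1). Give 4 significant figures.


Step 1: dF = F2 - F1 = -3.43843e-19 - (-3.377e-19) = -6.143e-21 J
Step 2: dT = T2 - T1 = 423.6 - 415.7 = 7.9 K
Step 3: S = -dF/dT = -(-6.143e-21)/7.9 = 7.776e-22 J/K

7.776e-22


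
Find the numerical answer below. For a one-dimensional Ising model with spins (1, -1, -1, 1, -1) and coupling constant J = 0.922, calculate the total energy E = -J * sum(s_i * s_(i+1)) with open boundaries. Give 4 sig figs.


Step 1: Nearest-neighbor products: -1, 1, -1, -1
Step 2: Sum of products = -2
Step 3: E = -0.922 * -2 = 1.844

1.844


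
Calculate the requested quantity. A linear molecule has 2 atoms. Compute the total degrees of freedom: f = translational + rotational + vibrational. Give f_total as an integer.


Step 1: Translational DOF = 3
Step 2: Rotational DOF (linear) = 2
Step 3: Vibrational DOF = 3*2 - 5 = 1
Step 4: Total = 3 + 2 + 1 = 6

6


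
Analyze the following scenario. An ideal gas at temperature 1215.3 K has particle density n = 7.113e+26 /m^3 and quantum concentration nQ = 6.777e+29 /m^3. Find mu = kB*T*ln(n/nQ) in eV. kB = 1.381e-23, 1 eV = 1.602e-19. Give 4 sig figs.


Step 1: n/nQ = 7.113e+26/6.777e+29 = 0.00105
Step 2: ln(n/nQ) = -6.859
Step 3: mu = kB*T*ln(n/nQ) = 1.678e-20*-6.859 = -1.151e-19 J
Step 4: Convert to eV: -1.151e-19/1.602e-19 = -0.7186 eV

-0.7186


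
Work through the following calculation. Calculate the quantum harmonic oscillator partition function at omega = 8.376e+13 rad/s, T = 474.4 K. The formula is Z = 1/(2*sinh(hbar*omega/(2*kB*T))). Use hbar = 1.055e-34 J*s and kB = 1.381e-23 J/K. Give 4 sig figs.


Step 1: Compute x = hbar*omega/(kB*T) = 1.055e-34*8.376e+13/(1.381e-23*474.4) = 1.349
Step 2: x/2 = 0.6744
Step 3: sinh(x/2) = 0.7267
Step 4: Z = 1/(2*0.7267) = 0.688

0.688


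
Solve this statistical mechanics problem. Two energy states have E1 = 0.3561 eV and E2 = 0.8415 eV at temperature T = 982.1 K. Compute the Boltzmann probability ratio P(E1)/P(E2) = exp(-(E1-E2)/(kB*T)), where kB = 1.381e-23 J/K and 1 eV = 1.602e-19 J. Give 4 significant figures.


Step 1: Compute energy difference dE = E1 - E2 = 0.3561 - 0.8415 = -0.4854 eV
Step 2: Convert to Joules: dE_J = -0.4854 * 1.602e-19 = -7.776e-20 J
Step 3: Compute exponent = -dE_J / (kB * T) = -(-7.776e-20) / (1.381e-23 * 982.1) = 5.733
Step 4: P(E1)/P(E2) = exp(5.733) = 309

309


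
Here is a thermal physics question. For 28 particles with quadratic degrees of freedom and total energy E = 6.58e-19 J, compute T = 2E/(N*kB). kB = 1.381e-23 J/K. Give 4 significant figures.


Step 1: Numerator = 2*E = 2*6.58e-19 = 1.316e-18 J
Step 2: Denominator = N*kB = 28*1.381e-23 = 3.867e-22
Step 3: T = 1.316e-18 / 3.867e-22 = 3403 K

3403


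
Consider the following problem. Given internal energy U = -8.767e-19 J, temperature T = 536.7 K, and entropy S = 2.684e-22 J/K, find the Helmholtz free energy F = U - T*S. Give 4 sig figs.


Step 1: T*S = 536.7 * 2.684e-22 = 1.441e-19 J
Step 2: F = U - T*S = -8.767e-19 - 1.441e-19
Step 3: F = -1.021e-18 J

-1.021e-18


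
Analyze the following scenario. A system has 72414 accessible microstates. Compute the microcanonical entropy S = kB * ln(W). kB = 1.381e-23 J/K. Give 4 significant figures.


Step 1: ln(W) = ln(72414) = 11.19
Step 2: S = kB * ln(W) = 1.381e-23 * 11.19
Step 3: S = 1.545e-22 J/K

1.545e-22


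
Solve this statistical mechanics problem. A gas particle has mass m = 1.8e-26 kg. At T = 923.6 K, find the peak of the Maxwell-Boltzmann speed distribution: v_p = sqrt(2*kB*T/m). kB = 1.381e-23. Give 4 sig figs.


Step 1: Numerator = 2*kB*T = 2*1.381e-23*923.6 = 2.551e-20
Step 2: Ratio = 2.551e-20 / 1.8e-26 = 1.417e+06
Step 3: v_p = sqrt(1.417e+06) = 1190 m/s

1190


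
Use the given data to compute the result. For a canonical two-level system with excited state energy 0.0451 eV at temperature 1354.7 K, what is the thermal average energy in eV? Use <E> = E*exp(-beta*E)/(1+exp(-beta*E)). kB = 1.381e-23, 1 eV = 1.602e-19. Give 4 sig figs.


Step 1: beta*E = 0.0451*1.602e-19/(1.381e-23*1354.7) = 0.3862
Step 2: exp(-beta*E) = 0.6796
Step 3: <E> = 0.0451*0.6796/(1+0.6796) = 0.01825 eV

0.01825


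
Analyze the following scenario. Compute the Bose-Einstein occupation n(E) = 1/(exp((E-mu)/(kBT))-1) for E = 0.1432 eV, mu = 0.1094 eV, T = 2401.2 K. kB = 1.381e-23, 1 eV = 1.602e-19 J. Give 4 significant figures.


Step 1: (E - mu) = 0.0338 eV
Step 2: x = (E-mu)*eV/(kB*T) = 0.0338*1.602e-19/(1.381e-23*2401.2) = 0.1633
Step 3: exp(x) = 1.177
Step 4: n = 1/(exp(x)-1) = 5.638

5.638


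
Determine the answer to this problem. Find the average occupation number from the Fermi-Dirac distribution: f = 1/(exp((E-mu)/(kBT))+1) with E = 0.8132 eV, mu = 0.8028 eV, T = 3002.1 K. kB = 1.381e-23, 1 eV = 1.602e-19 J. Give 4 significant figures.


Step 1: (E - mu) = 0.8132 - 0.8028 = 0.0104 eV
Step 2: Convert: (E-mu)*eV = 1.666e-21 J
Step 3: x = (E-mu)*eV/(kB*T) = 0.04019
Step 4: f = 1/(exp(0.04019)+1) = 0.49

0.49


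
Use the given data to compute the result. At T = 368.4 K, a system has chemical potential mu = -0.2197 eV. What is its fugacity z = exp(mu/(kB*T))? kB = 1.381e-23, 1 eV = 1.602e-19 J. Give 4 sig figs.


Step 1: Convert mu to Joules: -0.2197*1.602e-19 = -3.52e-20 J
Step 2: kB*T = 1.381e-23*368.4 = 5.088e-21 J
Step 3: mu/(kB*T) = -6.918
Step 4: z = exp(-6.918) = 0.0009898

0.0009898


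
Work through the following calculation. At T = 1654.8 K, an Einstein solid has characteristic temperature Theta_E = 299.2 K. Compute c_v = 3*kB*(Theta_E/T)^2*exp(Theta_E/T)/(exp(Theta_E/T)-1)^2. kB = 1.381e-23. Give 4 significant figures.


Step 1: x = Theta_E/T = 299.2/1654.8 = 0.1808
Step 2: x^2 = 0.03269
Step 3: exp(x) = 1.198
Step 4: c_v = 3*1.381e-23*0.03269*1.198/(1.198-1)^2 = 4.132e-23

4.132e-23


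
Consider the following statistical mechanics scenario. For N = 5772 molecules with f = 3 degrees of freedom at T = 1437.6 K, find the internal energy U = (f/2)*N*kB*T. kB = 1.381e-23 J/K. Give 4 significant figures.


Step 1: f/2 = 3/2 = 1.5
Step 2: N*kB*T = 5772*1.381e-23*1437.6 = 1.146e-16
Step 3: U = 1.5 * 1.146e-16 = 1.719e-16 J

1.719e-16


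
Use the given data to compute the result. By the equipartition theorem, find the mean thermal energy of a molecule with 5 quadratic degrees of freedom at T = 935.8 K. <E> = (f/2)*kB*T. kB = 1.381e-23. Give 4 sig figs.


Step 1: f/2 = 5/2 = 2.5
Step 2: kB*T = 1.381e-23 * 935.8 = 1.292e-20
Step 3: <E> = 2.5 * 1.292e-20 = 3.231e-20 J

3.231e-20


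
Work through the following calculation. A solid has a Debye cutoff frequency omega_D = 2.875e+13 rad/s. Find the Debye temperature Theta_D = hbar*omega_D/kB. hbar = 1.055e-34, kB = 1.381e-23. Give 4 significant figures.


Step 1: hbar*omega_D = 1.055e-34 * 2.875e+13 = 3.033e-21 J
Step 2: Theta_D = 3.033e-21 / 1.381e-23
Step 3: Theta_D = 219.6 K

219.6


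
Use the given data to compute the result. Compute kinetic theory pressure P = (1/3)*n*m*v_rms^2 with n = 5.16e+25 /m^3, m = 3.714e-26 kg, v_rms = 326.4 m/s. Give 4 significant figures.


Step 1: v_rms^2 = 326.4^2 = 1.065e+05
Step 2: n*m = 5.16e+25*3.714e-26 = 1.916
Step 3: P = (1/3)*1.916*1.065e+05 = 6.806e+04 Pa

6.806e+04


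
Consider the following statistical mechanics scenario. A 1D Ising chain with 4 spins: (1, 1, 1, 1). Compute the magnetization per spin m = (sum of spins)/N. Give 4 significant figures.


Step 1: Count up spins (+1): 4, down spins (-1): 0
Step 2: Total magnetization M = 4 - 0 = 4
Step 3: m = M/N = 4/4 = 1

1


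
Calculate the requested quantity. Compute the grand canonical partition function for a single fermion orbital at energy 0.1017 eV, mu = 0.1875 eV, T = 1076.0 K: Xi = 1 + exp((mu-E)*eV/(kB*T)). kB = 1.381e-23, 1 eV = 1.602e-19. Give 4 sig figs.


Step 1: (mu - E) = 0.1875 - 0.1017 = 0.0858 eV
Step 2: x = (mu-E)*eV/(kB*T) = 0.0858*1.602e-19/(1.381e-23*1076.0) = 0.925
Step 3: exp(x) = 2.522
Step 4: Xi = 1 + 2.522 = 3.522

3.522


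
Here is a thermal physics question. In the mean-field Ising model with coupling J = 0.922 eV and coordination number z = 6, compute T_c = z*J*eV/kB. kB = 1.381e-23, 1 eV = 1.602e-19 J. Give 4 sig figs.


Step 1: z*J = 6*0.922 = 5.532 eV
Step 2: Convert to Joules: 5.532*1.602e-19 = 8.862e-19 J
Step 3: T_c = 8.862e-19 / 1.381e-23 = 6.417e+04 K

6.417e+04


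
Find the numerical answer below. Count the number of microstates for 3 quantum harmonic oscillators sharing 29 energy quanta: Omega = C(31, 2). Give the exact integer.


Step 1: Use binomial coefficient C(31, 2)
Step 2: Numerator = 31! / 29!
Step 3: Denominator = 2!
Step 4: Omega = 465

465


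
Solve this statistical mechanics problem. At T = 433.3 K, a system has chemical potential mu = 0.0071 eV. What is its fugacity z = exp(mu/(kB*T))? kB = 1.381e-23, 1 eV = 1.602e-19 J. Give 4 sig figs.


Step 1: Convert mu to Joules: 0.0071*1.602e-19 = 1.137e-21 J
Step 2: kB*T = 1.381e-23*433.3 = 5.984e-21 J
Step 3: mu/(kB*T) = 0.1901
Step 4: z = exp(0.1901) = 1.209

1.209


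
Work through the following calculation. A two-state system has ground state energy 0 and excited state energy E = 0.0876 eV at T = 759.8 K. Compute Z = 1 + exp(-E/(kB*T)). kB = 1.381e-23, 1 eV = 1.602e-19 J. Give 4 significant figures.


Step 1: Compute beta*E = E*eV/(kB*T) = 0.0876*1.602e-19/(1.381e-23*759.8) = 1.337
Step 2: exp(-beta*E) = exp(-1.337) = 0.2625
Step 3: Z = 1 + 0.2625 = 1.263

1.263


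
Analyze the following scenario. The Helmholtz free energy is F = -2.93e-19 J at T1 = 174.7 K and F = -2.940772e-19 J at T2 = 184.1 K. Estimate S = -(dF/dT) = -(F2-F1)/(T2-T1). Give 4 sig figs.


Step 1: dF = F2 - F1 = -2.940772e-19 - (-2.93e-19) = -1.0772e-21 J
Step 2: dT = T2 - T1 = 184.1 - 174.7 = 9.4 K
Step 3: S = -dF/dT = -(-1.0772e-21)/9.4 = 1.146e-22 J/K

1.146e-22


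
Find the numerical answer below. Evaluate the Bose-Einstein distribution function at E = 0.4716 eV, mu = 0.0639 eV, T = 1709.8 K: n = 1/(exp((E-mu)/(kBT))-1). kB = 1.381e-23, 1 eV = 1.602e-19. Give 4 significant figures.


Step 1: (E - mu) = 0.4077 eV
Step 2: x = (E-mu)*eV/(kB*T) = 0.4077*1.602e-19/(1.381e-23*1709.8) = 2.766
Step 3: exp(x) = 15.9
Step 4: n = 1/(exp(x)-1) = 0.06713

0.06713


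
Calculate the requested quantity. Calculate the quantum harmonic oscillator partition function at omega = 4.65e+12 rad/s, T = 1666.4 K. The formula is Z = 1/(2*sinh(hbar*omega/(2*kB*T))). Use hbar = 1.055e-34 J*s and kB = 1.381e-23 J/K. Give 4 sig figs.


Step 1: Compute x = hbar*omega/(kB*T) = 1.055e-34*4.65e+12/(1.381e-23*1666.4) = 0.02132
Step 2: x/2 = 0.01066
Step 3: sinh(x/2) = 0.01066
Step 4: Z = 1/(2*0.01066) = 46.91

46.91


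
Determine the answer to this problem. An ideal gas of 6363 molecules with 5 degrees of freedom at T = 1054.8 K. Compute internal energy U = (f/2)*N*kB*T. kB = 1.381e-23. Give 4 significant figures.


Step 1: f/2 = 5/2 = 2.5
Step 2: N*kB*T = 6363*1.381e-23*1054.8 = 9.269e-17
Step 3: U = 2.5 * 9.269e-17 = 2.317e-16 J

2.317e-16


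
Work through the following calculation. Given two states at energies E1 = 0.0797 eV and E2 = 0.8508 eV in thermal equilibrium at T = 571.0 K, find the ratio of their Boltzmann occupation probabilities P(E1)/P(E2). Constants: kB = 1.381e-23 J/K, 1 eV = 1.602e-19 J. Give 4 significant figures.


Step 1: Compute energy difference dE = E1 - E2 = 0.0797 - 0.8508 = -0.7711 eV
Step 2: Convert to Joules: dE_J = -0.7711 * 1.602e-19 = -1.235e-19 J
Step 3: Compute exponent = -dE_J / (kB * T) = -(-1.235e-19) / (1.381e-23 * 571.0) = 15.67
Step 4: P(E1)/P(E2) = exp(15.67) = 6.36e+06

6.36e+06


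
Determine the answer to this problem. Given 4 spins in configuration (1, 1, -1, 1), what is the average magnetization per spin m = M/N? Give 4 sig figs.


Step 1: Count up spins (+1): 3, down spins (-1): 1
Step 2: Total magnetization M = 3 - 1 = 2
Step 3: m = M/N = 2/4 = 0.5

0.5


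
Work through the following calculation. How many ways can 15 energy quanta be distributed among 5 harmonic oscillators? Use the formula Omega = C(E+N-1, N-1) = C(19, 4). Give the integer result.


Step 1: Use binomial coefficient C(19, 4)
Step 2: Numerator = 19! / 15!
Step 3: Denominator = 4!
Step 4: Omega = 3876

3876


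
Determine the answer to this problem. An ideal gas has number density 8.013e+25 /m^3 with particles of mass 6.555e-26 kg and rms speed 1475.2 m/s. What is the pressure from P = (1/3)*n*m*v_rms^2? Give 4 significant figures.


Step 1: v_rms^2 = 1475.2^2 = 2.176e+06
Step 2: n*m = 8.013e+25*6.555e-26 = 5.253
Step 3: P = (1/3)*5.253*2.176e+06 = 3.81e+06 Pa

3.81e+06


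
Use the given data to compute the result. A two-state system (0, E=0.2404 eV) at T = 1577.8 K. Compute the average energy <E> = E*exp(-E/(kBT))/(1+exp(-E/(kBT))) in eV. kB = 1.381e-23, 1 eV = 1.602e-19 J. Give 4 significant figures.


Step 1: beta*E = 0.2404*1.602e-19/(1.381e-23*1577.8) = 1.767
Step 2: exp(-beta*E) = 0.1708
Step 3: <E> = 0.2404*0.1708/(1+0.1708) = 0.03506 eV

0.03506


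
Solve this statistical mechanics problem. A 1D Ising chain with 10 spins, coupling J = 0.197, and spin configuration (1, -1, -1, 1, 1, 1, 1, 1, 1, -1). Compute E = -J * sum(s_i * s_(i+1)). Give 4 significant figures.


Step 1: Nearest-neighbor products: -1, 1, -1, 1, 1, 1, 1, 1, -1
Step 2: Sum of products = 3
Step 3: E = -0.197 * 3 = -0.591

-0.591


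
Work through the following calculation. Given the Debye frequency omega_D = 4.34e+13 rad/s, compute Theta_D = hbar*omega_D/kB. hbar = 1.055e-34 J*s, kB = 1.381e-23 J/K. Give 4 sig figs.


Step 1: hbar*omega_D = 1.055e-34 * 4.34e+13 = 4.579e-21 J
Step 2: Theta_D = 4.579e-21 / 1.381e-23
Step 3: Theta_D = 331.5 K

331.5


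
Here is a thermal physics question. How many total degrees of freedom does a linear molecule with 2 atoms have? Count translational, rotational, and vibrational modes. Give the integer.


Step 1: Translational DOF = 3
Step 2: Rotational DOF (linear) = 2
Step 3: Vibrational DOF = 3*2 - 5 = 1
Step 4: Total = 3 + 2 + 1 = 6

6


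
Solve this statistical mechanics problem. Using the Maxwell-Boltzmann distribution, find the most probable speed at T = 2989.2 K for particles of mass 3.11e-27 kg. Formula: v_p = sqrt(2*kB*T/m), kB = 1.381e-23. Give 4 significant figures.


Step 1: Numerator = 2*kB*T = 2*1.381e-23*2989.2 = 8.256e-20
Step 2: Ratio = 8.256e-20 / 3.11e-27 = 2.655e+07
Step 3: v_p = sqrt(2.655e+07) = 5152 m/s

5152


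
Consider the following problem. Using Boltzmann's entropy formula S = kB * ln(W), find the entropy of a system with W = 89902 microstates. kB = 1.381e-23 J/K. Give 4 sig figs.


Step 1: ln(W) = ln(89902) = 11.41
Step 2: S = kB * ln(W) = 1.381e-23 * 11.41
Step 3: S = 1.575e-22 J/K

1.575e-22


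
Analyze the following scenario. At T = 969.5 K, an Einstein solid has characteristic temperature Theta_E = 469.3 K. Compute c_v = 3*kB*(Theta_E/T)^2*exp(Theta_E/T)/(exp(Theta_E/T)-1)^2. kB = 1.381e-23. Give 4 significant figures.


Step 1: x = Theta_E/T = 469.3/969.5 = 0.4841
Step 2: x^2 = 0.2343
Step 3: exp(x) = 1.623
Step 4: c_v = 3*1.381e-23*0.2343*1.623/(1.623-1)^2 = 4.063e-23

4.063e-23


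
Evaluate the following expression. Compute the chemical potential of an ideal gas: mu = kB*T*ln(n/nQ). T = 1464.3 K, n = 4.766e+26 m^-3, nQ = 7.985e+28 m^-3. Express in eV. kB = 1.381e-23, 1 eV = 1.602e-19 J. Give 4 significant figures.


Step 1: n/nQ = 4.766e+26/7.985e+28 = 0.005969
Step 2: ln(n/nQ) = -5.121
Step 3: mu = kB*T*ln(n/nQ) = 2.022e-20*-5.121 = -1.036e-19 J
Step 4: Convert to eV: -1.036e-19/1.602e-19 = -0.6465 eV

-0.6465


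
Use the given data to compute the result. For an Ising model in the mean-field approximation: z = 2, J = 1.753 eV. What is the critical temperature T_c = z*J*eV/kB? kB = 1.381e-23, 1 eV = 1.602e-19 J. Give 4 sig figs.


Step 1: z*J = 2*1.753 = 3.506 eV
Step 2: Convert to Joules: 3.506*1.602e-19 = 5.617e-19 J
Step 3: T_c = 5.617e-19 / 1.381e-23 = 4.067e+04 K

4.067e+04


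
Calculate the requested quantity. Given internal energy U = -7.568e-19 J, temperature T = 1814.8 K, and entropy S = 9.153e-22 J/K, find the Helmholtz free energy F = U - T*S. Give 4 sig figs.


Step 1: T*S = 1814.8 * 9.153e-22 = 1.661e-18 J
Step 2: F = U - T*S = -7.568e-19 - 1.661e-18
Step 3: F = -2.418e-18 J

-2.418e-18


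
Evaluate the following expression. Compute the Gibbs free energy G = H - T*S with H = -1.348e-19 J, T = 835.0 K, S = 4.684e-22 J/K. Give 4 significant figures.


Step 1: T*S = 835.0 * 4.684e-22 = 3.911e-19 J
Step 2: G = H - T*S = -1.348e-19 - 3.911e-19
Step 3: G = -5.259e-19 J

-5.259e-19


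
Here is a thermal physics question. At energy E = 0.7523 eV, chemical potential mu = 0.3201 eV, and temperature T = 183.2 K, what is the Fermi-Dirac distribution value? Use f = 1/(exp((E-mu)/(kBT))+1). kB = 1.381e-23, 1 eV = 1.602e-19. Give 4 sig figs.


Step 1: (E - mu) = 0.7523 - 0.3201 = 0.4322 eV
Step 2: Convert: (E-mu)*eV = 6.924e-20 J
Step 3: x = (E-mu)*eV/(kB*T) = 27.37
Step 4: f = 1/(exp(27.37)+1) = 1.302e-12

1.302e-12


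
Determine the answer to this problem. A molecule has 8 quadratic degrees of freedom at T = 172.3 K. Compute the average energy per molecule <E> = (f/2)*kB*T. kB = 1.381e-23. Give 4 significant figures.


Step 1: f/2 = 8/2 = 4
Step 2: kB*T = 1.381e-23 * 172.3 = 2.379e-21
Step 3: <E> = 4 * 2.379e-21 = 9.518e-21 J

9.518e-21


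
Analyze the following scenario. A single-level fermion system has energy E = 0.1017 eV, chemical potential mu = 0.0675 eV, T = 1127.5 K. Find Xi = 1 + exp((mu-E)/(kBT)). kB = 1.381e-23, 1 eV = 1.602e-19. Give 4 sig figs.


Step 1: (mu - E) = 0.0675 - 0.1017 = -0.0342 eV
Step 2: x = (mu-E)*eV/(kB*T) = -0.0342*1.602e-19/(1.381e-23*1127.5) = -0.3519
Step 3: exp(x) = 0.7034
Step 4: Xi = 1 + 0.7034 = 1.703

1.703


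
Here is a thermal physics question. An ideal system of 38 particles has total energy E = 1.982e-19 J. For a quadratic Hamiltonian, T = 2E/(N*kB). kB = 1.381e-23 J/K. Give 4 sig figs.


Step 1: Numerator = 2*E = 2*1.982e-19 = 3.964e-19 J
Step 2: Denominator = N*kB = 38*1.381e-23 = 5.248e-22
Step 3: T = 3.964e-19 / 5.248e-22 = 755.4 K

755.4


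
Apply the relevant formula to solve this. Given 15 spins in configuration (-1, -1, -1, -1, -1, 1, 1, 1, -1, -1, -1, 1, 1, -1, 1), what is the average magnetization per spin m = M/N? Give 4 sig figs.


Step 1: Count up spins (+1): 6, down spins (-1): 9
Step 2: Total magnetization M = 6 - 9 = -3
Step 3: m = M/N = -3/15 = -0.2

-0.2


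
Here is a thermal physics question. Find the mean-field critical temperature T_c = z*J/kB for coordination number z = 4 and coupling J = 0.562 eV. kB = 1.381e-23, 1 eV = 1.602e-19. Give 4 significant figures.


Step 1: z*J = 4*0.562 = 2.248 eV
Step 2: Convert to Joules: 2.248*1.602e-19 = 3.601e-19 J
Step 3: T_c = 3.601e-19 / 1.381e-23 = 2.608e+04 K

2.608e+04


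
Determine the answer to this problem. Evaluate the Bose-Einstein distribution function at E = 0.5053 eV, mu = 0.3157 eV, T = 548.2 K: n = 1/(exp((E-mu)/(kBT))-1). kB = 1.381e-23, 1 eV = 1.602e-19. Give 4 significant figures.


Step 1: (E - mu) = 0.1896 eV
Step 2: x = (E-mu)*eV/(kB*T) = 0.1896*1.602e-19/(1.381e-23*548.2) = 4.012
Step 3: exp(x) = 55.26
Step 4: n = 1/(exp(x)-1) = 0.01843

0.01843


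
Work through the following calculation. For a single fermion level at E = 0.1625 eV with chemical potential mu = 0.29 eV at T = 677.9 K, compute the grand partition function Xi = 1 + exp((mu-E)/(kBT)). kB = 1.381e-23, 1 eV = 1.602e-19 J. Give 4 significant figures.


Step 1: (mu - E) = 0.29 - 0.1625 = 0.1275 eV
Step 2: x = (mu-E)*eV/(kB*T) = 0.1275*1.602e-19/(1.381e-23*677.9) = 2.182
Step 3: exp(x) = 8.862
Step 4: Xi = 1 + 8.862 = 9.862

9.862


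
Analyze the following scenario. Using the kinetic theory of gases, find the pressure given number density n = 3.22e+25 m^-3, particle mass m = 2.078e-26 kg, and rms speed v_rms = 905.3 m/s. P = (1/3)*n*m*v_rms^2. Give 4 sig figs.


Step 1: v_rms^2 = 905.3^2 = 8.196e+05
Step 2: n*m = 3.22e+25*2.078e-26 = 0.6691
Step 3: P = (1/3)*0.6691*8.196e+05 = 1.828e+05 Pa

1.828e+05


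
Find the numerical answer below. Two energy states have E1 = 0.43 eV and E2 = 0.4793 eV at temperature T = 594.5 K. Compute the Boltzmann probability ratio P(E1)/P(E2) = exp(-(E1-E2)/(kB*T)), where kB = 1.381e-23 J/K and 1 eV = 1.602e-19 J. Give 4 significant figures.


Step 1: Compute energy difference dE = E1 - E2 = 0.43 - 0.4793 = -0.0493 eV
Step 2: Convert to Joules: dE_J = -0.0493 * 1.602e-19 = -7.898e-21 J
Step 3: Compute exponent = -dE_J / (kB * T) = -(-7.898e-21) / (1.381e-23 * 594.5) = 0.962
Step 4: P(E1)/P(E2) = exp(0.962) = 2.617

2.617


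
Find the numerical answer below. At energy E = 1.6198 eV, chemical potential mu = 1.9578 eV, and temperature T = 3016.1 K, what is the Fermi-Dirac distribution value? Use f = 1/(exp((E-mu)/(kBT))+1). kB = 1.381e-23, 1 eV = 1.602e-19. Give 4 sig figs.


Step 1: (E - mu) = 1.6198 - 1.9578 = -0.338 eV
Step 2: Convert: (E-mu)*eV = -5.415e-20 J
Step 3: x = (E-mu)*eV/(kB*T) = -1.3
Step 4: f = 1/(exp(-1.3)+1) = 0.7858

0.7858


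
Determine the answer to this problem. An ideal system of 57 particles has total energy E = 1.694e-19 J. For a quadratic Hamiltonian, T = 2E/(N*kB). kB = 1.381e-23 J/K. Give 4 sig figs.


Step 1: Numerator = 2*E = 2*1.694e-19 = 3.388e-19 J
Step 2: Denominator = N*kB = 57*1.381e-23 = 7.872e-22
Step 3: T = 3.388e-19 / 7.872e-22 = 430.4 K

430.4


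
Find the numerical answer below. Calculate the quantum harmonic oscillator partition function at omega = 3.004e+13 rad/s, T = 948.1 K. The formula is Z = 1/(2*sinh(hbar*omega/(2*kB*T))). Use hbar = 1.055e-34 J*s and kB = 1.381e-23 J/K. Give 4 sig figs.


Step 1: Compute x = hbar*omega/(kB*T) = 1.055e-34*3.004e+13/(1.381e-23*948.1) = 0.242
Step 2: x/2 = 0.121
Step 3: sinh(x/2) = 0.1213
Step 4: Z = 1/(2*0.1213) = 4.121

4.121


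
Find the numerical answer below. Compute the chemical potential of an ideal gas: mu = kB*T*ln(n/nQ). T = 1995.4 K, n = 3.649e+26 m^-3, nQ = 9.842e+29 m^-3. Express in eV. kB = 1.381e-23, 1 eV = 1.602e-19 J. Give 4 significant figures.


Step 1: n/nQ = 3.649e+26/9.842e+29 = 0.0003708
Step 2: ln(n/nQ) = -7.9
Step 3: mu = kB*T*ln(n/nQ) = 2.756e-20*-7.9 = -2.177e-19 J
Step 4: Convert to eV: -2.177e-19/1.602e-19 = -1.359 eV

-1.359


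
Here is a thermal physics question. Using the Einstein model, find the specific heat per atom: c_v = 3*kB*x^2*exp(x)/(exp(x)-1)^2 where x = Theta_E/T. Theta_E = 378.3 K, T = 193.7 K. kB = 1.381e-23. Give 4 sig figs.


Step 1: x = Theta_E/T = 378.3/193.7 = 1.953
Step 2: x^2 = 3.814
Step 3: exp(x) = 7.05
Step 4: c_v = 3*1.381e-23*3.814*7.05/(7.05-1)^2 = 3.044e-23

3.044e-23


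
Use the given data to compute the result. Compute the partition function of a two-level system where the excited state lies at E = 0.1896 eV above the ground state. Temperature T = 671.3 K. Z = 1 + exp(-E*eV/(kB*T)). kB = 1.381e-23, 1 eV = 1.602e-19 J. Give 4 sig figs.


Step 1: Compute beta*E = E*eV/(kB*T) = 0.1896*1.602e-19/(1.381e-23*671.3) = 3.276
Step 2: exp(-beta*E) = exp(-3.276) = 0.03777
Step 3: Z = 1 + 0.03777 = 1.038

1.038


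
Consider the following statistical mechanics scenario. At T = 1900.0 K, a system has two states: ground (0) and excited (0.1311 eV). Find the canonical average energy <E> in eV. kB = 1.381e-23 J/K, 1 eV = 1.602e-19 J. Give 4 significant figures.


Step 1: beta*E = 0.1311*1.602e-19/(1.381e-23*1900.0) = 0.8004
Step 2: exp(-beta*E) = 0.4491
Step 3: <E> = 0.1311*0.4491/(1+0.4491) = 0.04063 eV

0.04063


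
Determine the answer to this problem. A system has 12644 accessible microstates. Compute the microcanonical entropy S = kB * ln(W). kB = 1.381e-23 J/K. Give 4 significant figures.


Step 1: ln(W) = ln(12644) = 9.445
Step 2: S = kB * ln(W) = 1.381e-23 * 9.445
Step 3: S = 1.304e-22 J/K

1.304e-22


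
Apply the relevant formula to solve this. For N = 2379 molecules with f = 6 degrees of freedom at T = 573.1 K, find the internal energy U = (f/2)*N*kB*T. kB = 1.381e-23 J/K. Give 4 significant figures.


Step 1: f/2 = 6/2 = 3.0
Step 2: N*kB*T = 2379*1.381e-23*573.1 = 1.883e-17
Step 3: U = 3.0 * 1.883e-17 = 5.649e-17 J

5.649e-17


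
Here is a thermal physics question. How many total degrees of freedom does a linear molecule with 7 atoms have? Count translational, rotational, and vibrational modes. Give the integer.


Step 1: Translational DOF = 3
Step 2: Rotational DOF (linear) = 2
Step 3: Vibrational DOF = 3*7 - 5 = 16
Step 4: Total = 3 + 2 + 16 = 21

21


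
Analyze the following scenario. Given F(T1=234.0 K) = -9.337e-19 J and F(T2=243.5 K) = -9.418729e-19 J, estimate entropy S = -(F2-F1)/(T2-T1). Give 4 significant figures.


Step 1: dF = F2 - F1 = -9.418729e-19 - (-9.337e-19) = -8.1729e-21 J
Step 2: dT = T2 - T1 = 243.5 - 234.0 = 9.5 K
Step 3: S = -dF/dT = -(-8.1729e-21)/9.5 = 8.603e-22 J/K

8.603e-22


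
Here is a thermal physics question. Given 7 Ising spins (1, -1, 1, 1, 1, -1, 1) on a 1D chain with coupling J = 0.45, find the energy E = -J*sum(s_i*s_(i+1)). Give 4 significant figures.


Step 1: Nearest-neighbor products: -1, -1, 1, 1, -1, -1
Step 2: Sum of products = -2
Step 3: E = -0.45 * -2 = 0.9

0.9


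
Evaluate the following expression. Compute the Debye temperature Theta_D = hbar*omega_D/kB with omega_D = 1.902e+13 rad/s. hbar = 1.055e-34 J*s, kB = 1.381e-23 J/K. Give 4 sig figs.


Step 1: hbar*omega_D = 1.055e-34 * 1.902e+13 = 2.007e-21 J
Step 2: Theta_D = 2.007e-21 / 1.381e-23
Step 3: Theta_D = 145.3 K

145.3


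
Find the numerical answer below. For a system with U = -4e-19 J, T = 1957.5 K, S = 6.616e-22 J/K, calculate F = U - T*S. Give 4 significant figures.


Step 1: T*S = 1957.5 * 6.616e-22 = 1.295e-18 J
Step 2: F = U - T*S = -4e-19 - 1.295e-18
Step 3: F = -1.695e-18 J

-1.695e-18


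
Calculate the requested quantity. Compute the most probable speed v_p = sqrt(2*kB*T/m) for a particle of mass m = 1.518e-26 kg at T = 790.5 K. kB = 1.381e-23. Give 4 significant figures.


Step 1: Numerator = 2*kB*T = 2*1.381e-23*790.5 = 2.183e-20
Step 2: Ratio = 2.183e-20 / 1.518e-26 = 1.438e+06
Step 3: v_p = sqrt(1.438e+06) = 1199 m/s

1199


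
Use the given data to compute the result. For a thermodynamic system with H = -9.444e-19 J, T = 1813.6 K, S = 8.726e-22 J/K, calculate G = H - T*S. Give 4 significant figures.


Step 1: T*S = 1813.6 * 8.726e-22 = 1.583e-18 J
Step 2: G = H - T*S = -9.444e-19 - 1.583e-18
Step 3: G = -2.527e-18 J

-2.527e-18


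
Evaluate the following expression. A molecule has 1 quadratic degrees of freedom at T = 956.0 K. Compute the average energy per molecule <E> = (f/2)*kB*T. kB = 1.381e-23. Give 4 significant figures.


Step 1: f/2 = 1/2 = 0.5
Step 2: kB*T = 1.381e-23 * 956.0 = 1.32e-20
Step 3: <E> = 0.5 * 1.32e-20 = 6.601e-21 J

6.601e-21


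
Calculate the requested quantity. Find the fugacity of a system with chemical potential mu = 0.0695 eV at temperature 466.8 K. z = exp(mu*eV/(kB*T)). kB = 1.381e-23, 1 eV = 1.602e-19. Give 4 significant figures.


Step 1: Convert mu to Joules: 0.0695*1.602e-19 = 1.113e-20 J
Step 2: kB*T = 1.381e-23*466.8 = 6.447e-21 J
Step 3: mu/(kB*T) = 1.727
Step 4: z = exp(1.727) = 5.624

5.624


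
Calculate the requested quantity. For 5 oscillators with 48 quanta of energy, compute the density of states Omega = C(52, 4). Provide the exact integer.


Step 1: Use binomial coefficient C(52, 4)
Step 2: Numerator = 52! / 48!
Step 3: Denominator = 4!
Step 4: Omega = 270725

270725


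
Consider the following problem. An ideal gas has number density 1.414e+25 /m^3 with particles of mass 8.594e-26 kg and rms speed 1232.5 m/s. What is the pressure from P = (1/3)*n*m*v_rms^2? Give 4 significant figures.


Step 1: v_rms^2 = 1232.5^2 = 1.519e+06
Step 2: n*m = 1.414e+25*8.594e-26 = 1.215
Step 3: P = (1/3)*1.215*1.519e+06 = 6.153e+05 Pa

6.153e+05


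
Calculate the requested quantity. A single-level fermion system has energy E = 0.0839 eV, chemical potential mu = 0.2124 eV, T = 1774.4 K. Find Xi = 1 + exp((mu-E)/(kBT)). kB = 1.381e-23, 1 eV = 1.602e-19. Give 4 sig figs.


Step 1: (mu - E) = 0.2124 - 0.0839 = 0.1285 eV
Step 2: x = (mu-E)*eV/(kB*T) = 0.1285*1.602e-19/(1.381e-23*1774.4) = 0.8401
Step 3: exp(x) = 2.317
Step 4: Xi = 1 + 2.317 = 3.317

3.317


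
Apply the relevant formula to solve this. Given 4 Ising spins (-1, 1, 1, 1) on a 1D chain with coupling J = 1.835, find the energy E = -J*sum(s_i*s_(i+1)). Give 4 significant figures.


Step 1: Nearest-neighbor products: -1, 1, 1
Step 2: Sum of products = 1
Step 3: E = -1.835 * 1 = -1.835

-1.835


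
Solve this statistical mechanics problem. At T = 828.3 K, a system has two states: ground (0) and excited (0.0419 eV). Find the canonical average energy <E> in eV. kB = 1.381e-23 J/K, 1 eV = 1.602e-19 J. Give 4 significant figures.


Step 1: beta*E = 0.0419*1.602e-19/(1.381e-23*828.3) = 0.5868
Step 2: exp(-beta*E) = 0.5561
Step 3: <E> = 0.0419*0.5561/(1+0.5561) = 0.01497 eV

0.01497


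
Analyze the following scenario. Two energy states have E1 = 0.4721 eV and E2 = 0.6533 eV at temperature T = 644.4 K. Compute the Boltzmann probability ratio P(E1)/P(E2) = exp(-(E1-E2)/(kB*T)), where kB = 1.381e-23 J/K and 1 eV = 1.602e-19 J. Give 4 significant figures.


Step 1: Compute energy difference dE = E1 - E2 = 0.4721 - 0.6533 = -0.1812 eV
Step 2: Convert to Joules: dE_J = -0.1812 * 1.602e-19 = -2.903e-20 J
Step 3: Compute exponent = -dE_J / (kB * T) = -(-2.903e-20) / (1.381e-23 * 644.4) = 3.262
Step 4: P(E1)/P(E2) = exp(3.262) = 26.1

26.1


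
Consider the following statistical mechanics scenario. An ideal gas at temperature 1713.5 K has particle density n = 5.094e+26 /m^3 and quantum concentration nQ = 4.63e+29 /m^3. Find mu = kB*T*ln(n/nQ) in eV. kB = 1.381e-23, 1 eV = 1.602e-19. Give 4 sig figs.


Step 1: n/nQ = 5.094e+26/4.63e+29 = 0.0011
Step 2: ln(n/nQ) = -6.812
Step 3: mu = kB*T*ln(n/nQ) = 2.366e-20*-6.812 = -1.612e-19 J
Step 4: Convert to eV: -1.612e-19/1.602e-19 = -1.006 eV

-1.006


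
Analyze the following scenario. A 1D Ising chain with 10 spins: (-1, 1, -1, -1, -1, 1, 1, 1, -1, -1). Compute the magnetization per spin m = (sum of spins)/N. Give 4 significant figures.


Step 1: Count up spins (+1): 4, down spins (-1): 6
Step 2: Total magnetization M = 4 - 6 = -2
Step 3: m = M/N = -2/10 = -0.2

-0.2


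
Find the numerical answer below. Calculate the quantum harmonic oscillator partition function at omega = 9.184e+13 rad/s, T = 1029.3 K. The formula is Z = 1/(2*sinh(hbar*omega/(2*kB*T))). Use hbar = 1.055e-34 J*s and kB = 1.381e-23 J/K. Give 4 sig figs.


Step 1: Compute x = hbar*omega/(kB*T) = 1.055e-34*9.184e+13/(1.381e-23*1029.3) = 0.6816
Step 2: x/2 = 0.3408
Step 3: sinh(x/2) = 0.3475
Step 4: Z = 1/(2*0.3475) = 1.439

1.439


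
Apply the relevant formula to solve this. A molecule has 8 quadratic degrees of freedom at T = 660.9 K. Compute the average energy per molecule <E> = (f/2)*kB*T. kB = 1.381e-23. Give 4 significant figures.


Step 1: f/2 = 8/2 = 4
Step 2: kB*T = 1.381e-23 * 660.9 = 9.127e-21
Step 3: <E> = 4 * 9.127e-21 = 3.651e-20 J

3.651e-20


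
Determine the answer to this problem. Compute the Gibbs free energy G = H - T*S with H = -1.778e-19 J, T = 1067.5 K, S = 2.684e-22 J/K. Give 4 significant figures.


Step 1: T*S = 1067.5 * 2.684e-22 = 2.865e-19 J
Step 2: G = H - T*S = -1.778e-19 - 2.865e-19
Step 3: G = -4.643e-19 J

-4.643e-19


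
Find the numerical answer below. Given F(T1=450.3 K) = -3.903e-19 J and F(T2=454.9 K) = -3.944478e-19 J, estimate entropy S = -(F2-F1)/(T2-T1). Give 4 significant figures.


Step 1: dF = F2 - F1 = -3.944478e-19 - (-3.903e-19) = -4.1478e-21 J
Step 2: dT = T2 - T1 = 454.9 - 450.3 = 4.6 K
Step 3: S = -dF/dT = -(-4.1478e-21)/4.6 = 9.017e-22 J/K

9.017e-22


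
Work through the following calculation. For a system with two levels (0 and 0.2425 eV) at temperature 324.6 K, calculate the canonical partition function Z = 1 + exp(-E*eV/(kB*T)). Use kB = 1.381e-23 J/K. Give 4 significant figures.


Step 1: Compute beta*E = E*eV/(kB*T) = 0.2425*1.602e-19/(1.381e-23*324.6) = 8.666
Step 2: exp(-beta*E) = exp(-8.666) = 0.0001723
Step 3: Z = 1 + 0.0001723 = 1

1


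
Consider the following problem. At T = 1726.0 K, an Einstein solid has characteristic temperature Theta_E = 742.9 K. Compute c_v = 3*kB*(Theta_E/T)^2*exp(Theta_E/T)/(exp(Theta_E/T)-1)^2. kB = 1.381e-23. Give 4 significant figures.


Step 1: x = Theta_E/T = 742.9/1726.0 = 0.4304
Step 2: x^2 = 0.1853
Step 3: exp(x) = 1.538
Step 4: c_v = 3*1.381e-23*0.1853*1.538/(1.538-1)^2 = 4.08e-23

4.08e-23


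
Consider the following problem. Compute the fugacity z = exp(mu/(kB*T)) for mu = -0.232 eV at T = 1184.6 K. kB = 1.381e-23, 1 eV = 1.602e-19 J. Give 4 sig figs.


Step 1: Convert mu to Joules: -0.232*1.602e-19 = -3.717e-20 J
Step 2: kB*T = 1.381e-23*1184.6 = 1.636e-20 J
Step 3: mu/(kB*T) = -2.272
Step 4: z = exp(-2.272) = 0.1031

0.1031


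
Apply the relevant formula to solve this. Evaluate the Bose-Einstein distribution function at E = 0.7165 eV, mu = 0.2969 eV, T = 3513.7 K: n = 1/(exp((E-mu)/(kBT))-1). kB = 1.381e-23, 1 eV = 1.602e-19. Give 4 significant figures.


Step 1: (E - mu) = 0.4196 eV
Step 2: x = (E-mu)*eV/(kB*T) = 0.4196*1.602e-19/(1.381e-23*3513.7) = 1.385
Step 3: exp(x) = 3.996
Step 4: n = 1/(exp(x)-1) = 0.3338

0.3338
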